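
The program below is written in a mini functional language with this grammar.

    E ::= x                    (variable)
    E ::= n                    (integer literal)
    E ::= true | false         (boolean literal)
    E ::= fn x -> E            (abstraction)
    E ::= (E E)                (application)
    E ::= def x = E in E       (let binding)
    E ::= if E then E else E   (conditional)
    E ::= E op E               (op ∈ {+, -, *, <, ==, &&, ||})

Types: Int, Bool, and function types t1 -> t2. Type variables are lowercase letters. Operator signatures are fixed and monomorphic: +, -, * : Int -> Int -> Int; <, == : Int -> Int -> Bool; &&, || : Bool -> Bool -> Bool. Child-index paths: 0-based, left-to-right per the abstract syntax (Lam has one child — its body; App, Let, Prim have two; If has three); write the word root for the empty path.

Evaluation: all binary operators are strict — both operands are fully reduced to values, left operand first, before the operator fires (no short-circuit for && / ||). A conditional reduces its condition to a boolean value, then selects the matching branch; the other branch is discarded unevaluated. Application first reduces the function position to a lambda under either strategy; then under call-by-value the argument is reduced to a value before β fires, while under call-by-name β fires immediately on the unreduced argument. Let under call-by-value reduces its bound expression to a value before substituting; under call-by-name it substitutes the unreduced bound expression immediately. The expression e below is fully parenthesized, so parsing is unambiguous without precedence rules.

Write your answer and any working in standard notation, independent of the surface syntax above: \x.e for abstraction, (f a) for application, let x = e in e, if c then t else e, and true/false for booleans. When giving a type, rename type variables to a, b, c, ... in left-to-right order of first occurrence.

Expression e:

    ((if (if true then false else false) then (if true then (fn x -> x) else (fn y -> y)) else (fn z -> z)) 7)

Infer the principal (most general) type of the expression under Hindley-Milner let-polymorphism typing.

Answer: Int

Trace:
  unify Bool ~ Bool
  unify Bool ~ Bool
  unify Bool ~ Bool
  unify Bool ~ Bool
x : a
\x._ : a -> a
y : b
\y._ : b -> b
  unify a -> a ~ b -> b
  unify a ~ b
  unify b ~ b
z : c
\z._ : c -> c
  unify b -> b ~ c -> c
  unify b ~ c
  unify c ~ c
  unify c -> c ~ Int -> d
  unify c ~ Int
  unify Int ~ d
_ _ : Int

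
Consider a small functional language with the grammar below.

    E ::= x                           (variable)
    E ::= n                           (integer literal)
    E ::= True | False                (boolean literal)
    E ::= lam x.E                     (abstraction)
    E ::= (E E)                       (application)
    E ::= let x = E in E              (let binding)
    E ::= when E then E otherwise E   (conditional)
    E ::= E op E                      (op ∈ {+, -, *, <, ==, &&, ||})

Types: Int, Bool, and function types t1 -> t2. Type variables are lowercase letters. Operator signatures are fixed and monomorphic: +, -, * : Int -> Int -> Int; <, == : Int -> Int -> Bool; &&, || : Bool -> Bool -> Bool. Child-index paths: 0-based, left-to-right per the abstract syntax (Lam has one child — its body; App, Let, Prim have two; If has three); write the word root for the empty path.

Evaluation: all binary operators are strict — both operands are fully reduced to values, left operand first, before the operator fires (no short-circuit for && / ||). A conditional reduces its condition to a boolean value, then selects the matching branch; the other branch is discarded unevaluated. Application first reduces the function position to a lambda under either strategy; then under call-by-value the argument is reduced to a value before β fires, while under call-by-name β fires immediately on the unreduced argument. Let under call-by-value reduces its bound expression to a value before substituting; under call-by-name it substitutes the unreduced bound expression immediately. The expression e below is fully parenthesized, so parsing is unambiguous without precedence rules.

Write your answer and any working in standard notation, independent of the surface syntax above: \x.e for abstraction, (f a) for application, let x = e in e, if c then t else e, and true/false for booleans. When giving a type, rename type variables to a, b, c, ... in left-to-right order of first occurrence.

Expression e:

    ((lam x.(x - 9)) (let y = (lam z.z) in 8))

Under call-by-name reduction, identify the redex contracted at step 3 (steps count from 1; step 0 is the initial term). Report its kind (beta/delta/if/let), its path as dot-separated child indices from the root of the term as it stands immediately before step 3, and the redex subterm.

Answer: delta at root : (8 - 9)

Working:
step 0: ((\x.(x - 9)) (let y = (\z.z) in 8))
step 1: [beta@root] ((let y = (\z.z) in 8) - 9)
step 2: [let@0] (8 - 9)
step 3: [delta@root] -1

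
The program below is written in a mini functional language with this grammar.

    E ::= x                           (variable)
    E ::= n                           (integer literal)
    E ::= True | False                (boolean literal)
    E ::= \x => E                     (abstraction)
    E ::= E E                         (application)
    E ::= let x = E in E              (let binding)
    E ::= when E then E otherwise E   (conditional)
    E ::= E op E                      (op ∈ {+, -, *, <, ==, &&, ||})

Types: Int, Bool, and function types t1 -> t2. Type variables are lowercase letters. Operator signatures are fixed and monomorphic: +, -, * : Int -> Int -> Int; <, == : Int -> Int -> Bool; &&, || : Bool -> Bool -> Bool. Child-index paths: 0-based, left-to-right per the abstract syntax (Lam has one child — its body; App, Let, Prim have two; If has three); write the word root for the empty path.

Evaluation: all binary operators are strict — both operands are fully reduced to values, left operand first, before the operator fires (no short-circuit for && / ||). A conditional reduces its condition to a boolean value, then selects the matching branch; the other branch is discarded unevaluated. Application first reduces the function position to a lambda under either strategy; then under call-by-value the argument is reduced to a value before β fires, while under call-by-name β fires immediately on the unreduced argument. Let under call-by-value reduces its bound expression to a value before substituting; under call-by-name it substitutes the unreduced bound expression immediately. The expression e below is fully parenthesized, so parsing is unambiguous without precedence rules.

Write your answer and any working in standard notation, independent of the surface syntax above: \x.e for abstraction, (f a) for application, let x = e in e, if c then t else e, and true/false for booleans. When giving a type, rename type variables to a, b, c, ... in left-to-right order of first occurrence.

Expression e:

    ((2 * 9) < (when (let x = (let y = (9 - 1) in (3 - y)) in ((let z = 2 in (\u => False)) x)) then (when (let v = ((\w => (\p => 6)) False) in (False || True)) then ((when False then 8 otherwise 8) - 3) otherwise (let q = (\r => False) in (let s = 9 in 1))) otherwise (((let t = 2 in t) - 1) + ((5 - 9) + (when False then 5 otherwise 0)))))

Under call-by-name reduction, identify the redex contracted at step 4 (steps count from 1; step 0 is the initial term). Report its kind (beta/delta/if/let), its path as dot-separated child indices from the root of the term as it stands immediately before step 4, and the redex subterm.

Derivation:
step 0: ((2 * 9) < (if (let x = (let y = (9 - 1) in (3 - y)) in ((let z = 2 in (\u.false)) x)) then (if (let v = ((\w.(\p.6)) false) in (false || true)) then ((if false then 8 else 8) - 3) else (let q = (\r.false) in (let s = 9 in 1))) else (((let t = 2 in t) - 1) + ((5 - 9) + (if false then 5 else 0)))))
step 1: [delta@0] (18 < (if (let x = (let y = (9 - 1) in (3 - y)) in ((let z = 2 in (\u.false)) x)) then (if (let v = ((\w.(\p.6)) false) in (false || true)) then ((if false then 8 else 8) - 3) else (let q = (\r.false) in (let s = 9 in 1))) else (((let t = 2 in t) - 1) + ((5 - 9) + (if false then 5 else 0)))))
step 2: [let@1.0] (18 < (if ((let z = 2 in (\u.false)) (let y = (9 - 1) in (3 - y))) then (if (let v = ((\w.(\p.6)) false) in (false || true)) then ((if false then 8 else 8) - 3) else (let q = (\r.false) in (let s = 9 in 1))) else (((let t = 2 in t) - 1) + ((5 - 9) + (if false then 5 else 0)))))
step 3: [let@1.0.0] (18 < (if ((\u.false) (let y = (9 - 1) in (3 - y))) then (if (let v = ((\w.(\p.6)) false) in (false || true)) then ((if false then 8 else 8) - 3) else (let q = (\r.false) in (let s = 9 in 1))) else (((let t = 2 in t) - 1) + ((5 - 9) + (if false then 5 else 0)))))
step 4: [beta@1.0] (18 < (if false then (if (let v = ((\w.(\p.6)) false) in (false || true)) then ((if false then 8 else 8) - 3) else (let q = (\r.false) in (let s = 9 in 1))) else (((let t = 2 in t) - 1) + ((5 - 9) + (if false then 5 else 0)))))

Answer: beta at 1.0 : ((\u.false) (let y = (9 - 1) in (3 - y)))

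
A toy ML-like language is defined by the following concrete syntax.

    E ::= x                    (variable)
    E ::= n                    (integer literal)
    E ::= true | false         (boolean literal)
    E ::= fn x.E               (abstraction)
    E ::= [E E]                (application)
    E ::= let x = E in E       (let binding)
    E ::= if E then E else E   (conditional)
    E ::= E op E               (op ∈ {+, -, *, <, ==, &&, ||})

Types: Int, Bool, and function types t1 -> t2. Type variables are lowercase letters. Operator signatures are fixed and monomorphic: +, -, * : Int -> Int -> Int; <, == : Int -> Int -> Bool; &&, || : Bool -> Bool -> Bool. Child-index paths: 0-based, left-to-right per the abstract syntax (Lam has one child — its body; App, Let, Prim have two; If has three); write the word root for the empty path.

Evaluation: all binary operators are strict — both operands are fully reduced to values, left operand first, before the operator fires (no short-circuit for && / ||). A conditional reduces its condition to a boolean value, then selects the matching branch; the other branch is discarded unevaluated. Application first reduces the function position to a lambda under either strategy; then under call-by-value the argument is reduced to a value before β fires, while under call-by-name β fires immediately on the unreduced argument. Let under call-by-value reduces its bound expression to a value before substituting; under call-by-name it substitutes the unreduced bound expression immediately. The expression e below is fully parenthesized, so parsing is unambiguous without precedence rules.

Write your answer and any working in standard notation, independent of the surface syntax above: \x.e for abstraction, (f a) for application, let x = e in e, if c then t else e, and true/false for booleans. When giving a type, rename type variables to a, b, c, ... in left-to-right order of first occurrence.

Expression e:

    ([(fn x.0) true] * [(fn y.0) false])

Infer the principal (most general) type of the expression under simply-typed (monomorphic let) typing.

Working:
\x._ : a -> Int
  unify a -> Int ~ Bool -> b
  unify a ~ Bool
  unify Int ~ b
_ _ : Int
  unify Int ~ Int
\y._ : c -> Int
  unify c -> Int ~ Bool -> d
  unify c ~ Bool
  unify Int ~ d
_ _ : Int
  unify Int ~ Int

Answer: Int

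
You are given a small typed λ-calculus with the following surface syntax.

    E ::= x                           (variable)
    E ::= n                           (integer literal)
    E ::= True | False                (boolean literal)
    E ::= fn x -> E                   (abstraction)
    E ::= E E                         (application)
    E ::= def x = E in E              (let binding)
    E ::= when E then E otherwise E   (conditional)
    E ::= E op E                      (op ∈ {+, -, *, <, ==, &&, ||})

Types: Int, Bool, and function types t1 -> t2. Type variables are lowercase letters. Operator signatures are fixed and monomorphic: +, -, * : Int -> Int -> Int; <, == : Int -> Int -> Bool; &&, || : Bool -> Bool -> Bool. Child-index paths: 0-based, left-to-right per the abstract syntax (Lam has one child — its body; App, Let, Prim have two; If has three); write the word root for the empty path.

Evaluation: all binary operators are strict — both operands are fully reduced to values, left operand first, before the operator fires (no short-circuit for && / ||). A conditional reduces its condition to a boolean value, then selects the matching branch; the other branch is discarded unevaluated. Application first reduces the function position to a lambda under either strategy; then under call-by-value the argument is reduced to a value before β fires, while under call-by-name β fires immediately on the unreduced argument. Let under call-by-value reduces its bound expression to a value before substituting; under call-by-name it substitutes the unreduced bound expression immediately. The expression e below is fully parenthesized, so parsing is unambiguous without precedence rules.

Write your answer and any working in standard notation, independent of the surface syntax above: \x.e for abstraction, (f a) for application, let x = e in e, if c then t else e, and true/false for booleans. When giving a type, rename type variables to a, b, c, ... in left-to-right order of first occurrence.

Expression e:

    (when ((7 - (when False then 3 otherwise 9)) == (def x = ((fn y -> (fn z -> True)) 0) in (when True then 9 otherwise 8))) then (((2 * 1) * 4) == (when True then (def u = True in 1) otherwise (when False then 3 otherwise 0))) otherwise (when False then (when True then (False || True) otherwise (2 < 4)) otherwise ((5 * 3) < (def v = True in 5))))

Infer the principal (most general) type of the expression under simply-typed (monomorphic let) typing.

Answer: Bool

Working:
  unify Int ~ Int
  unify Bool ~ Bool
  unify Int ~ Int
  unify Int ~ Int
  unify Int ~ Int
\z._ : b -> Bool
\y._ : a -> b -> Bool
  unify a -> b -> Bool ~ Int -> c
  unify a ~ Int
  unify b -> Bool ~ c
_ _ : b -> Bool
let x : b -> Bool
  unify Bool ~ Bool
  unify Int ~ Int
  unify Int ~ Int
  unify Bool ~ Bool
  unify Int ~ Int
  unify Int ~ Int
  unify Int ~ Int
  unify Int ~ Int
  unify Int ~ Int
  unify Bool ~ Bool
let u : Bool
  unify Bool ~ Bool
  unify Int ~ Int
  unify Int ~ Int
  unify Int ~ Int
  unify Bool ~ Bool
  unify Bool ~ Bool
  unify Bool ~ Bool
  unify Bool ~ Bool
  unify Int ~ Int
  unify Int ~ Int
  unify Bool ~ Bool
  unify Int ~ Int
  unify Int ~ Int
  unify Int ~ Int
let v : Bool
  unify Int ~ Int
  unify Bool ~ Bool
  unify Bool ~ Bool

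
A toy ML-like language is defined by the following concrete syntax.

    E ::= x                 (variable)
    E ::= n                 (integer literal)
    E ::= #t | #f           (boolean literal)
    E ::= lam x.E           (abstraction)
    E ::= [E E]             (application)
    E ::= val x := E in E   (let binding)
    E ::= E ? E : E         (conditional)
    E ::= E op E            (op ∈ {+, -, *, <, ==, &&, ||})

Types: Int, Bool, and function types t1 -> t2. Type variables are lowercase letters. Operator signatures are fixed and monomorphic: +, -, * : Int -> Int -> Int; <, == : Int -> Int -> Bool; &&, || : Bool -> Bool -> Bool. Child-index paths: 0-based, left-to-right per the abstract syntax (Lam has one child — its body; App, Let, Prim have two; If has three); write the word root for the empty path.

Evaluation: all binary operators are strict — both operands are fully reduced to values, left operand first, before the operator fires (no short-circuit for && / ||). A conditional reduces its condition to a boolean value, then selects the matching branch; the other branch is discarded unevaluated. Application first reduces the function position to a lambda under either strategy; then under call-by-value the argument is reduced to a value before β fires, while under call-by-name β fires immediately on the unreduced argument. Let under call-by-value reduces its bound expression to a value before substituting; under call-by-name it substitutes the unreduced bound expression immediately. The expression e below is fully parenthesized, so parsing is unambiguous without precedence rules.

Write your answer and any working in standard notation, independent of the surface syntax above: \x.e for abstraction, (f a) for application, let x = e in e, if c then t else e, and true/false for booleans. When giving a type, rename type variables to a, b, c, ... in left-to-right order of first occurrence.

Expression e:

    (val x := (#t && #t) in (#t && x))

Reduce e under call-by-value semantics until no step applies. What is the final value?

Working:
step 0: (let x = (true && true) in (true && x))
step 1: [delta@0] (let x = true in (true && x))
step 2: [let@root] (true && true)
step 3: [delta@root] true

Answer: true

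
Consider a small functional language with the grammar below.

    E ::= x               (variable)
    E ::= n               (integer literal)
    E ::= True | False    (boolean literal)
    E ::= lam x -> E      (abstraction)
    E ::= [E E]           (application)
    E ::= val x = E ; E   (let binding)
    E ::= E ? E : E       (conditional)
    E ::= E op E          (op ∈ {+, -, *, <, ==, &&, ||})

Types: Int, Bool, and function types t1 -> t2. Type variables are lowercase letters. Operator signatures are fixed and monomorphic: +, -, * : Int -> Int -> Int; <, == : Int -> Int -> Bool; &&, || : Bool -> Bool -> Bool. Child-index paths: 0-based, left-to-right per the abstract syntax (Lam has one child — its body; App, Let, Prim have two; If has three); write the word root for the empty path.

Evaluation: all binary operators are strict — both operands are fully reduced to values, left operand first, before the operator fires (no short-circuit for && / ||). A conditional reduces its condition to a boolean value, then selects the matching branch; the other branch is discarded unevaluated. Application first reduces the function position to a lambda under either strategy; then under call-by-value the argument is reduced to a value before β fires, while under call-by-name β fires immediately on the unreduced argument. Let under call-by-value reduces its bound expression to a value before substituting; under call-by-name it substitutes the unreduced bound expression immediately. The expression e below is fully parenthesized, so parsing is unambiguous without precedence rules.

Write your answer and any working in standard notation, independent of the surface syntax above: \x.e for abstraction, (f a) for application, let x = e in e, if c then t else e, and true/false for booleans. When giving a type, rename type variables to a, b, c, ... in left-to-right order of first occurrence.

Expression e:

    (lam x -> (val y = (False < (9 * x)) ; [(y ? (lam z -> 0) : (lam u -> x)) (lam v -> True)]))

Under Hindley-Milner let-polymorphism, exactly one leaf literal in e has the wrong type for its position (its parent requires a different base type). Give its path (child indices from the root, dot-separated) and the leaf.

Answer: 0.0.0 : false

Trace:
  unify Bool ~ Int
  FAIL: mismatch Bool ~ Int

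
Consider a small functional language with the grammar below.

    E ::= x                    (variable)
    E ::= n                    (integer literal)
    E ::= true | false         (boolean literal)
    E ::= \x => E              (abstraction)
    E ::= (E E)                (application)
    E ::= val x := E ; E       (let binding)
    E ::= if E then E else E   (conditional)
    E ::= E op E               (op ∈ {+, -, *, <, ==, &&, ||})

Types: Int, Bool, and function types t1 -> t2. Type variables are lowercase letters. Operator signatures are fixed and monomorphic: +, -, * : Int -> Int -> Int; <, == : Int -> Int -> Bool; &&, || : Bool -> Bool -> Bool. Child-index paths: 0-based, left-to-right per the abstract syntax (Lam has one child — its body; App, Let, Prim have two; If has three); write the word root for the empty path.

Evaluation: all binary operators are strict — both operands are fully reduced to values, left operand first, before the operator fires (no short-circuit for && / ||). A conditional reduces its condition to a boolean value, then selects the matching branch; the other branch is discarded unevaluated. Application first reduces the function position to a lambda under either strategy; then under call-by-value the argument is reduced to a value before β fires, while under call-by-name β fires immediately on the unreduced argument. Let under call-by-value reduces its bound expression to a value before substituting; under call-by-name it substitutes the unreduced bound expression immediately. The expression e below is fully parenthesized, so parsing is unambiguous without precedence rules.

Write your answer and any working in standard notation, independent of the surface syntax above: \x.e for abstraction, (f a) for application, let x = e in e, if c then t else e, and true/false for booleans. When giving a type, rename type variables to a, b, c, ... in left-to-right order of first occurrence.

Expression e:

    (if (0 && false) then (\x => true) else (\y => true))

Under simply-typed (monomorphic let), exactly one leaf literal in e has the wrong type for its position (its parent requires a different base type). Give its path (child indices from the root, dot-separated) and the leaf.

Answer: 0.0 : 0

Derivation:
  unify Int ~ Bool
  FAIL: mismatch Int ~ Bool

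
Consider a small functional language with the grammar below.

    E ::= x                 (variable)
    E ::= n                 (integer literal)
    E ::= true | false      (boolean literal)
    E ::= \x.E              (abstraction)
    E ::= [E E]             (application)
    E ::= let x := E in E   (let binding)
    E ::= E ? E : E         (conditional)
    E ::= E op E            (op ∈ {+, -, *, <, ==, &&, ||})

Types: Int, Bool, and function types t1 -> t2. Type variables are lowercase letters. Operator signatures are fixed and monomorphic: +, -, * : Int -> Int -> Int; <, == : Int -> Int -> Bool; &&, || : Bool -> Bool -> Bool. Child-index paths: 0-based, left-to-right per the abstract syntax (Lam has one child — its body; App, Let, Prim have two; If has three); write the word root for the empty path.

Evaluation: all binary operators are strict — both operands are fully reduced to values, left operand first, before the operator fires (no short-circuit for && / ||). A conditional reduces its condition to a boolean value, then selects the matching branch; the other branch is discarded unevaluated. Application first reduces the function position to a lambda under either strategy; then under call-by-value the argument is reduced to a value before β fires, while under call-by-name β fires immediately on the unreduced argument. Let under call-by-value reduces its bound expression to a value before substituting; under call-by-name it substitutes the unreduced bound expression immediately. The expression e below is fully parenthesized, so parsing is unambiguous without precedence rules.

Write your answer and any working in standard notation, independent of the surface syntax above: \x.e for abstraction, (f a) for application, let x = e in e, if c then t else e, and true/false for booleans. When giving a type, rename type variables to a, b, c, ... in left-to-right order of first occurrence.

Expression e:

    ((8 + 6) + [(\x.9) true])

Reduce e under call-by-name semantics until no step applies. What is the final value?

Answer: 23

Working:
step 0: ((8 + 6) + ((\x.9) true))
step 1: [delta@0] (14 + ((\x.9) true))
step 2: [beta@1] (14 + 9)
step 3: [delta@root] 23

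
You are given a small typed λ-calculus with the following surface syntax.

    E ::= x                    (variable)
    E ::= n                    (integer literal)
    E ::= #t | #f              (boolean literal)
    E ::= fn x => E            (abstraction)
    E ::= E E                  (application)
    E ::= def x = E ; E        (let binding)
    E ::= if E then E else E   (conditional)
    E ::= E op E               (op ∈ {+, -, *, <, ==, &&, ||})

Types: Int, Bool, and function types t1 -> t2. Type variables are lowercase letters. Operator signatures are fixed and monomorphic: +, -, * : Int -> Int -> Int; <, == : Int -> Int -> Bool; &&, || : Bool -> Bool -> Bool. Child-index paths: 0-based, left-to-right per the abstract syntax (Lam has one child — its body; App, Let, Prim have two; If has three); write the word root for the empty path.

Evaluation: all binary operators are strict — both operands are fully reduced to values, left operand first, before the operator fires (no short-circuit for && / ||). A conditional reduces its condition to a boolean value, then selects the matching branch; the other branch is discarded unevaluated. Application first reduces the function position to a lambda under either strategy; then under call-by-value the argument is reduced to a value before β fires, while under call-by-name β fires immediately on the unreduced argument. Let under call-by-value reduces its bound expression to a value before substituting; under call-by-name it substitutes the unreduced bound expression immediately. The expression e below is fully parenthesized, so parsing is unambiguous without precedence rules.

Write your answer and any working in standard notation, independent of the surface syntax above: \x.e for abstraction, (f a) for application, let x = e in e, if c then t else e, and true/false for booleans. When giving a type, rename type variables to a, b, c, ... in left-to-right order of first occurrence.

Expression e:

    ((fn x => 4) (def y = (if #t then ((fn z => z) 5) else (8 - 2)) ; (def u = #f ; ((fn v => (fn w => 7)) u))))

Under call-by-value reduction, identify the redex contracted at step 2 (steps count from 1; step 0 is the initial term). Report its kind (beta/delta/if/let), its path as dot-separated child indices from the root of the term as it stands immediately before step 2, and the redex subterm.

Answer: beta at 1.0 : ((\z.z) 5)

Derivation:
step 0: ((\x.4) (let y = (if true then ((\z.z) 5) else (8 - 2)) in (let u = false in ((\v.(\w.7)) u))))
step 1: [if@1.0] ((\x.4) (let y = ((\z.z) 5) in (let u = false in ((\v.(\w.7)) u))))
step 2: [beta@1.0] ((\x.4) (let y = 5 in (let u = false in ((\v.(\w.7)) u))))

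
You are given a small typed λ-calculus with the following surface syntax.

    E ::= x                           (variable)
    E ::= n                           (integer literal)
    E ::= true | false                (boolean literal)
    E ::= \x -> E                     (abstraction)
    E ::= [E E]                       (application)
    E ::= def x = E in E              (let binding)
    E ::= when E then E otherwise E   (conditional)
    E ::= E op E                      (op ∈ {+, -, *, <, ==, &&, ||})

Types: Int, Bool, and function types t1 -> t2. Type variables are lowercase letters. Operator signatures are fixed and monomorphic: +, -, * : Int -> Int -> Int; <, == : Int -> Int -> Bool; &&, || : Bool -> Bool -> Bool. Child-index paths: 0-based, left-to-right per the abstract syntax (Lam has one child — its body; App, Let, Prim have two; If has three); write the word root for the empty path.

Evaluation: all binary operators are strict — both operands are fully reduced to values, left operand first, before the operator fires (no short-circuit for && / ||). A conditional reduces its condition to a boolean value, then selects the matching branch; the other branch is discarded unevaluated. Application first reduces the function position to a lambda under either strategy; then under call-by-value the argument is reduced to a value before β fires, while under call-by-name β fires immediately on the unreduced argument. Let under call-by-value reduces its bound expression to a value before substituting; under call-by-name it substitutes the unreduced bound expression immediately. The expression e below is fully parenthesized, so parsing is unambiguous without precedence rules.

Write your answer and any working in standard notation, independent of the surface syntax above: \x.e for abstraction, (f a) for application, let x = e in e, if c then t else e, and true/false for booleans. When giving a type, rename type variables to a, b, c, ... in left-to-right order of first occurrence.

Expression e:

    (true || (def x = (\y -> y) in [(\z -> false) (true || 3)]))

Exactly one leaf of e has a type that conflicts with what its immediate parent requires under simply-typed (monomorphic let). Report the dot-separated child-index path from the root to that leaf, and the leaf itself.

Answer: 1.1.1.1 : 3

Derivation:
  unify Bool ~ Bool
y : a
\y._ : a -> a
let x : a -> a
\z._ : b -> Bool
  unify Bool ~ Bool
  unify Int ~ Bool
  FAIL: mismatch Int ~ Bool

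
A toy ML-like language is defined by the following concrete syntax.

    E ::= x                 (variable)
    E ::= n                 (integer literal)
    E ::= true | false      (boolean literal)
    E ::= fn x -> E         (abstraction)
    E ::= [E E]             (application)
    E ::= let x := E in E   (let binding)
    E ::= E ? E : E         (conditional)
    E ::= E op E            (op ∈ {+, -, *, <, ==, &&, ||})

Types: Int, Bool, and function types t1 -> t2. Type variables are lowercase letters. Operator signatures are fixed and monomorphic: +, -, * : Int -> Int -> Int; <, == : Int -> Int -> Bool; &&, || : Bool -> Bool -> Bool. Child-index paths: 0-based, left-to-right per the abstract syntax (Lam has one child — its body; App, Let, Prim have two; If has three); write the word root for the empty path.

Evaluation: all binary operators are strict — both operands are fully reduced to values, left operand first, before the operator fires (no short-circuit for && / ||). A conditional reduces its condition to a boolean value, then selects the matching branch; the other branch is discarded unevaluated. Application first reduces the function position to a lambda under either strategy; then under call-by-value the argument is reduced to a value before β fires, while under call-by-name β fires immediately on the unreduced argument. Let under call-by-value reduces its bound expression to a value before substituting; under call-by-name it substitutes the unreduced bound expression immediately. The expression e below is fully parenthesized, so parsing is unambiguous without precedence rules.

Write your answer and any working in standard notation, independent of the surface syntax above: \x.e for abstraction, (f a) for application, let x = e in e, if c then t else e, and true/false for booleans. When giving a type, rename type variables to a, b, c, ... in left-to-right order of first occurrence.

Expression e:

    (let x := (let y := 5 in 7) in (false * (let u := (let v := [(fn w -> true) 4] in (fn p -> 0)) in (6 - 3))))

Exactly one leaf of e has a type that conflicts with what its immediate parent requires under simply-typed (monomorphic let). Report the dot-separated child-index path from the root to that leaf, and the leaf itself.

Working:
let y : Int
let x : Int
  unify Bool ~ Int
  FAIL: mismatch Bool ~ Int

Answer: 1.0 : false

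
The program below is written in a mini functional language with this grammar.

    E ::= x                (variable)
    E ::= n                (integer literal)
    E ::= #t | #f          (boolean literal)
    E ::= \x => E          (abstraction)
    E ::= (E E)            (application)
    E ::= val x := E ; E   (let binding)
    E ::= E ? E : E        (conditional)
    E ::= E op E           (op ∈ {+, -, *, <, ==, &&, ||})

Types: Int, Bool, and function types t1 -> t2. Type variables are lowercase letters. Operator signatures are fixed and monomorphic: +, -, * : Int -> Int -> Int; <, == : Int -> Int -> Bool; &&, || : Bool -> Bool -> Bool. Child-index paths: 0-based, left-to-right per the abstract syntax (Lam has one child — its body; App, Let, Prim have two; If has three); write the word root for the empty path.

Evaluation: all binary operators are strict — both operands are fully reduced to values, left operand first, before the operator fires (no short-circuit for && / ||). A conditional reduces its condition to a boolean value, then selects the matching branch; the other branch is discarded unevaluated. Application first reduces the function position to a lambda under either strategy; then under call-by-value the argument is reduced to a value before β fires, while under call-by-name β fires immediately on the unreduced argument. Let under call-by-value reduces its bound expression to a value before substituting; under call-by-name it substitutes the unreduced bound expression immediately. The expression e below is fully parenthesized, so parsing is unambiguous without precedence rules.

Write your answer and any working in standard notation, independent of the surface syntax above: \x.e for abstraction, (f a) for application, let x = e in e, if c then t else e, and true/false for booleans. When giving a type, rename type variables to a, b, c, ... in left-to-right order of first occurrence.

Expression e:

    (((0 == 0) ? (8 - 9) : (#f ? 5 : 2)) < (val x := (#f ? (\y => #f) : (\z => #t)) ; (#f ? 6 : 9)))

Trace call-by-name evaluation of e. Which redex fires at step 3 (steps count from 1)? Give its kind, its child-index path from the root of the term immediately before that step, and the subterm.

Trace:
step 0: ((if (0 == 0) then (8 - 9) else (if false then 5 else 2)) < (let x = (if false then (\y.false) else (\z.true)) in (if false then 6 else 9)))
step 1: [delta@0.0] ((if true then (8 - 9) else (if false then 5 else 2)) < (let x = (if false then (\y.false) else (\z.true)) in (if false then 6 else 9)))
step 2: [if@0] ((8 - 9) < (let x = (if false then (\y.false) else (\z.true)) in (if false then 6 else 9)))
step 3: [delta@0] (-1 < (let x = (if false then (\y.false) else (\z.true)) in (if false then 6 else 9)))

Answer: delta at 0 : (8 - 9)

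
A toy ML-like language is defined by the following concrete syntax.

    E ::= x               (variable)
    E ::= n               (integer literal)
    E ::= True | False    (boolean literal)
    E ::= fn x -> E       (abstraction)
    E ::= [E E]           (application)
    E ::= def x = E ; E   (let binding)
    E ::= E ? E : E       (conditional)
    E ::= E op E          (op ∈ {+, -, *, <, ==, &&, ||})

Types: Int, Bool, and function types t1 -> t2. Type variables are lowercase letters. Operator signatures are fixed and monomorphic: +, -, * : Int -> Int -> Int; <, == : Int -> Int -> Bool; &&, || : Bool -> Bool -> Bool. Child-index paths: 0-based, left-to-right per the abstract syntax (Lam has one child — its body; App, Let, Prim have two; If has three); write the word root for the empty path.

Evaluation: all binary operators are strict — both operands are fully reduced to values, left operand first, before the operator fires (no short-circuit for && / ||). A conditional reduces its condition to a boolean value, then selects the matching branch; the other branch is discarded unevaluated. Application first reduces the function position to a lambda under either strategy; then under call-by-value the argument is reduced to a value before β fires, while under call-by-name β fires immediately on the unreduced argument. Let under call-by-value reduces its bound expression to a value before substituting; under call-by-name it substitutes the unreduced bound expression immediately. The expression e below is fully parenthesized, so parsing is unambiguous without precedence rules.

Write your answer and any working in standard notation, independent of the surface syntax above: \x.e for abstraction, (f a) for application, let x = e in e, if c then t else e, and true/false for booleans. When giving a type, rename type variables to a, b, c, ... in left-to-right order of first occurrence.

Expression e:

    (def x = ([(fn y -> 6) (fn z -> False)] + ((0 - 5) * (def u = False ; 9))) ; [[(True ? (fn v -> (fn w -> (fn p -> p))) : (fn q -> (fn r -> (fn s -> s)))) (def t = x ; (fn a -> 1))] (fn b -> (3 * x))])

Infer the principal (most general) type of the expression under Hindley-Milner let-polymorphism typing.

Working:
\y._ : a -> Int
\z._ : b -> Bool
  unify a -> Int ~ (b -> Bool) -> c
  unify a ~ b -> Bool
  unify Int ~ c
_ _ : Int
  unify Int ~ Int
  unify Int ~ Int
  unify Int ~ Int
  unify Int ~ Int
let u : Bool
  unify Int ~ Int
  unify Int ~ Int
let x : Int
  unify Bool ~ Bool
p : f
\p._ : f -> f
\w._ : e -> f -> f
\v._ : d -> e -> f -> f
s : i
\s._ : i -> i
\r._ : h -> i -> i
\q._ : g -> h -> i -> i
  unify d -> e -> f -> f ~ g -> h -> i -> i
  unify d ~ g
  unify e -> f -> f ~ h -> i -> i
  unify e ~ h
  unify f -> f ~ i -> i
  unify f ~ i
  unify i ~ i
x : Int
let t : Int
\a._ : j -> Int
  unify g -> h -> i -> i ~ (j -> Int) -> k
  unify g ~ j -> Int
  unify h -> i -> i ~ k
_ _ : h -> i -> i
  unify Int ~ Int
x : Int
  unify Int ~ Int
\b._ : l -> Int
  unify h -> i -> i ~ (l -> Int) -> m
  unify h ~ l -> Int
  unify i -> i ~ m
_ _ : i -> i

Answer: a -> a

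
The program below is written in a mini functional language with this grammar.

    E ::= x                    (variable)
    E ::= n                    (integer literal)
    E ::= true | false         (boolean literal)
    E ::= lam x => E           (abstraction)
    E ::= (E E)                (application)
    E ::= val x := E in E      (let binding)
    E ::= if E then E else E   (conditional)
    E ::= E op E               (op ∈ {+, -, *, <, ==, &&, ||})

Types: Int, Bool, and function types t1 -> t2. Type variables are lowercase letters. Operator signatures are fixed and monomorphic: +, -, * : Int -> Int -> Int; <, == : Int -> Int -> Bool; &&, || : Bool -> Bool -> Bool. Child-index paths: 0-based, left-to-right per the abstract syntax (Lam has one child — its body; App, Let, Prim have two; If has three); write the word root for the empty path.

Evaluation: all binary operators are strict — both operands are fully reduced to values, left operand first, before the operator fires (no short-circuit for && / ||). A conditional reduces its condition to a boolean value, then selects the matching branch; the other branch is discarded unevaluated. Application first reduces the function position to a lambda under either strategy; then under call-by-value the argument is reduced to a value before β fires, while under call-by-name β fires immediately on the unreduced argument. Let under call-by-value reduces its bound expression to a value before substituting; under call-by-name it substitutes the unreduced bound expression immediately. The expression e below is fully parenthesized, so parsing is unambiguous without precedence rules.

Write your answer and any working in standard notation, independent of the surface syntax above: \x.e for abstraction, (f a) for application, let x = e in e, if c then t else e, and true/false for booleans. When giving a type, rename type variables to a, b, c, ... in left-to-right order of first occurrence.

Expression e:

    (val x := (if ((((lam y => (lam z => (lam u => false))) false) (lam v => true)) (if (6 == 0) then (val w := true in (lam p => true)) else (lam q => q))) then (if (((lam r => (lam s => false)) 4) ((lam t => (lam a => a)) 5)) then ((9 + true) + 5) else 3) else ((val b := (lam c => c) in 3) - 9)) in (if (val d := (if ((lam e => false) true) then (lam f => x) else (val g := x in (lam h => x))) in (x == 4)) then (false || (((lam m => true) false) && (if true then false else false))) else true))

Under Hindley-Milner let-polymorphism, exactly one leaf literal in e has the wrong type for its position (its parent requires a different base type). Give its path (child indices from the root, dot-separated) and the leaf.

Working:
\u._ : c -> Bool
\z._ : b -> c -> Bool
\y._ : a -> b -> c -> Bool
  unify a -> b -> c -> Bool ~ Bool -> d
  unify a ~ Bool
  unify b -> c -> Bool ~ d
_ _ : b -> c -> Bool
\v._ : e -> Bool
  unify b -> c -> Bool ~ (e -> Bool) -> f
  unify b ~ e -> Bool
  unify c -> Bool ~ f
_ _ : c -> Bool
  unify Int ~ Int
  unify Int ~ Int
  unify Bool ~ Bool
let w : Bool
\p._ : g -> Bool
q : h
\q._ : h -> h
  unify g -> Bool ~ h -> h
  unify g ~ h
  unify Bool ~ h
  unify c -> Bool ~ (Bool -> Bool) -> i
  unify c ~ Bool -> Bool
  unify Bool ~ i
_ _ : Bool
  unify Bool ~ Bool
\s._ : k -> Bool
\r._ : j -> k -> Bool
  unify j -> k -> Bool ~ Int -> l
  unify j ~ Int
  unify k -> Bool ~ l
_ _ : k -> Bool
a : n
\a._ : n -> n
\t._ : m -> n -> n
  unify m -> n -> n ~ Int -> o
  unify m ~ Int
  unify n -> n ~ o
_ _ : n -> n
  unify k -> Bool ~ (n -> n) -> p
  unify k ~ n -> n
  unify Bool ~ p
_ _ : Bool
  unify Bool ~ Bool
  unify Int ~ Int
  unify Bool ~ Int
  FAIL: mismatch Bool ~ Int

Answer: 0.1.1.0.1 : true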